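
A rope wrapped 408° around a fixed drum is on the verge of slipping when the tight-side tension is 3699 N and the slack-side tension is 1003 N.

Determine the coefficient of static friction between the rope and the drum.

μ ≈ 0.183

T₂/T₁ = e^{μβ} → μ = ln(T₂/T₁)/β.
β = 408° = 7.121 rad.
μ = ln(3699/1003)/7.121 = ln(3.688)/7.121 = 0.183.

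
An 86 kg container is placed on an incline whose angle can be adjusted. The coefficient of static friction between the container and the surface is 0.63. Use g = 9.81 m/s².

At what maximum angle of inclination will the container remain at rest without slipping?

At the slip threshold, m g sin θ = μ_s · m g cos θ, so tan θ = μ_s.
θ_max = arctan(0.63) = 32.2°.

θ_max ≈ 32.2°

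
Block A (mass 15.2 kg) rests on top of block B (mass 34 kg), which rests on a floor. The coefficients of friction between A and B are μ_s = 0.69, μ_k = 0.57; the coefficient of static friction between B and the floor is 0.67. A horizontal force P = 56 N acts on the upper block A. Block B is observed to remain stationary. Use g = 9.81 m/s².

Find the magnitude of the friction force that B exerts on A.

f ≈ 56 N

Normal force at the A–B interface: N₁ = m_A g = 149.1 N.
Maximum static friction on A from B: μ_s N₁ = 0.69×149.1 = 102.9 N.
Since P = 56 N ≤ 102.9 N, A does not slip on B; friction on A equals P = 56 N.
B experiences an equal 56 N forward from A (third law). B is in equilibrium, so the floor supplies f₂ = 56 N of static friction (limit μ_s(m_A+m_B)g = 323.4 N, not exceeded).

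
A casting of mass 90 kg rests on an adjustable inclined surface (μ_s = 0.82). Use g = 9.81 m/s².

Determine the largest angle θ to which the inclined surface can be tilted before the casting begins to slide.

At the slip threshold, m g sin θ = μ_s · m g cos θ, so tan θ = μ_s.
θ_max = arctan(0.82) = 39.4°.

θ_max ≈ 39.4°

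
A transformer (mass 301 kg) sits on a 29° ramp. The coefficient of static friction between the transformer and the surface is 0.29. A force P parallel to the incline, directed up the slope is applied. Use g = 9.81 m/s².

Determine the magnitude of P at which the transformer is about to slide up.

P ≈ 2180 N

At impending motion up the slope, friction acts down-slope at its limit: f = μ_s N.
P is parallel to the surface, so N = m g cos θ = 2580 N.
Along the incline: P = m g sin θ + μ_s N = 1430 + 0.29×2580 = 2180 N.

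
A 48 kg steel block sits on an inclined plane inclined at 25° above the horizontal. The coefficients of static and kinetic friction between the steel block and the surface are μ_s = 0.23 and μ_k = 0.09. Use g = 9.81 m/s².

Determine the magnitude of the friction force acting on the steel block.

Perpendicular to the surface, N = m g cos θ = 48·9.81·cos 25° = 426.8 N.
Along the slope the weight component is m g sin θ = 199 N; friction must supply exactly this, acting up-slope.
Maximum static friction available: μ_s N = 0.23 × 426.8 = 98.16 N.
|199| exceeds 98.16 N, so the steel block slips down-slope; friction is kinetic, f = μ_k N = 0.09×426.8 = 38.4 N.

f ≈ 38.4 N (up the incline)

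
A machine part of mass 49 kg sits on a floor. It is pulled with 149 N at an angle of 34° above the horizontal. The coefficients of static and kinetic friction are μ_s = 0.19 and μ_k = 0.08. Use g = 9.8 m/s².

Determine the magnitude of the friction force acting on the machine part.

f ≈ 31.8 N

The vertical component of P reduces the normal force: N = m g − P sin α = 480.2 − 83.32 = 396.9 N.
For equilibrium, f = P cos α = 149×cos 34° = 123.5 N.
μ_s N = 0.19 × 396.9 = 75.41 N.
The required friction exceeds μ_s N, so the machine part moves and f = μ_k N = 31.8 N.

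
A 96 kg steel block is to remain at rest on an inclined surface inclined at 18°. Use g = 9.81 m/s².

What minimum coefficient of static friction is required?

μ_s,min ≈ 0.325

At the slip threshold m g sin θ = μ_s m g cos θ, so μ_s,min = tan θ.
μ_s,min = tan 18° = 0.325.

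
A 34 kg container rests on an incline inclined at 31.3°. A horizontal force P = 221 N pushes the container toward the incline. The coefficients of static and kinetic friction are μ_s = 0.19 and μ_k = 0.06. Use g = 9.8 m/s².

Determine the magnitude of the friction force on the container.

Normal direction: N = m g cos θ + P sin θ = 399.5 N.
Along the incline, the net driving force (taking up-slope positive) is P cos θ − m g sin θ = 188.8 − 173.1 = 15.73 N, so equilibrium requires friction f = -15.73 N (down-slope).
The limit of static friction is μ_s N = 75.91 N.
|f_req| = 15.73 ≤ 75.91 N → the container is in equilibrium; friction equals the required value.

f ≈ 15.7 N (down the incline)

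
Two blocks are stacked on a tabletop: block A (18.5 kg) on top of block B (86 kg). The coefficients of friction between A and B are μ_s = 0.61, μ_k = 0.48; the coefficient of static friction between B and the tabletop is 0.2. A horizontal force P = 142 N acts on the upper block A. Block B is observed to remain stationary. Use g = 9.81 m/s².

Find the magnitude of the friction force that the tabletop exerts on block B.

f ≈ 87.1 N

The normal force B exerts on A is simply A's weight, N₁ = 181.5 N.
So the A–B interface can sustain at most μ_s N₁ = 110.7 N of static friction.
P = 142 N exceeds that limit, so A slips over B and the interface friction becomes kinetic: f₁ = μ_k N₁ = 0.48×181.5 = 87.1 N.
B experiences an equal 87.1 N forward from A (third law). B is in equilibrium, so the floor supplies f₂ = 87.1 N of static friction (limit μ_s(m_A+m_B)g = 205 N, not exceeded).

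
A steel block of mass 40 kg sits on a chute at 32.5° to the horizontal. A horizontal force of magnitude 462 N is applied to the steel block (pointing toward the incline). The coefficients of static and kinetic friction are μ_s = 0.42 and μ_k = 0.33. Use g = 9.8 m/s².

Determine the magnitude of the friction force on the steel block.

The horizontal push has a component P sin θ into the surface, so N = m g cos θ + P sin θ = 330.6 + 248.2 = 578.8 N.
Along the incline, the net driving force (taking up-slope positive) is P cos θ − m g sin θ = 389.6 − 210.6 = 179 N, so equilibrium requires friction f = -179 N (down-slope).
The limit of static friction is μ_s N = 243.1 N.
|f_req| = 179 ≤ 243.1 N → the steel block is in equilibrium; friction equals the required value.

f ≈ 179 N (down the incline)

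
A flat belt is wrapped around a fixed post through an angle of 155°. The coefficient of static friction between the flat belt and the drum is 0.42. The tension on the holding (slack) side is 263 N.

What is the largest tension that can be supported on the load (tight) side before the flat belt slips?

T_max ≈ 819 N

At impending slip the capstan equation gives T₂/T₁ = e^{μβ} with β in radians.
β = 155° × π/180 = 2.705 rad.
e^{μβ} = e^{0.42×2.705} = 3.115.
T₂ = T₁ · e^{μβ} = 263 × 3.115 = 819 N.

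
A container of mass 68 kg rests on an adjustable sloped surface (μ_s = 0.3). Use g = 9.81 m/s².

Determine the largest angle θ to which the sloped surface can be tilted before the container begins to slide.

θ_max ≈ 16.7°

At the slip threshold, m g sin θ = μ_s · m g cos θ, so tan θ = μ_s.
θ_max = arctan(0.3) = 16.7°.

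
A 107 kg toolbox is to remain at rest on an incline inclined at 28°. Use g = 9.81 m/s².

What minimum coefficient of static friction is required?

At the slip threshold m g sin θ = μ_s m g cos θ, so μ_s,min = tan θ.
μ_s,min = tan 28° = 0.532.

μ_s,min ≈ 0.532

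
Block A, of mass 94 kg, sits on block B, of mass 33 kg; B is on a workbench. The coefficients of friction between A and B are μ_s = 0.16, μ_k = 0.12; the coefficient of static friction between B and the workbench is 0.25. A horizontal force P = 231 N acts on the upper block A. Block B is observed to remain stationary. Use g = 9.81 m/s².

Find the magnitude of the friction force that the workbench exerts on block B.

Between the blocks, N₁ = m_A g = 922.1 N.
So the A–B interface can sustain at most μ_s N₁ = 147.5 N of static friction.
Since P = 231 N > 147.5 N, A slides on B; the A–B friction is kinetic: f₁ = μ_k N₁ = 0.12×922.1 = 111 N.
B experiences an equal 111 N forward from A (third law). B is in equilibrium, so the floor supplies f₂ = 111 N of static friction (limit μ_s(m_A+m_B)g = 311.5 N, not exceeded).

f ≈ 111 N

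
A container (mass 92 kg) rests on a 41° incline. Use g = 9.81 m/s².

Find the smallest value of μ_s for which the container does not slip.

μ_s,min ≈ 0.869

At the slip threshold m g sin θ = μ_s m g cos θ, so μ_s,min = tan θ.
μ_s,min = tan 41° = 0.869.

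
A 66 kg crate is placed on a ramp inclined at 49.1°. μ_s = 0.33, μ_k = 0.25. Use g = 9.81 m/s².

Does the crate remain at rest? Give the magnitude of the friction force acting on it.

N = m g cos θ = 424 N.
Down-slope weight component: m g sin θ = 489 N.
μ_s N = 140 N.
489 > 140 N, so it slides; kinetic friction f = μ_k N = 0.25×424 = 106 N.

f ≈ 106 N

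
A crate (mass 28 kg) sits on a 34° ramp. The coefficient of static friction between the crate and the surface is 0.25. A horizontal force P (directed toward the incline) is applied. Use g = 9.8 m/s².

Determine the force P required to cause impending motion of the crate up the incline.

P ≈ 305 N

At impending motion up the slope, friction acts down-slope at its limit: f = μ_s N.
Perpendicular to the incline: N = m g cos θ + P sin θ.
Along the incline: P cos θ = m g sin θ + μ_s N = m g sin θ + μ_s (m g cos θ + P sin θ).
Solving, P (cos θ − μ_s sin θ) = m g (sin θ + μ_s cos θ), so P = 28×9.8×(sin 34° + 0.25 cos 34°)/(cos 34° − 0.25 sin 34°) = 274×0.7665/0.6892 = 305 N.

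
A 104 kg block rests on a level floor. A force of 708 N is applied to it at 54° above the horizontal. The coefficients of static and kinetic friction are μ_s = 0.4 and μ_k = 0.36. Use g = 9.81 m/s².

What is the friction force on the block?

f ≈ 161 N

The vertical component of P reduces the normal force: N = m g − P sin α = 1020 − 572.8 = 447.5 N.
The horizontal driving force is P cos α = 416.2 N, so equilibrium needs friction f = 416.2 N.
The static-friction limit is μ_s N = 179 N.
416.2 > 179 N → the block slides; f = μ_k N = 0.36×447.5 = 161 N.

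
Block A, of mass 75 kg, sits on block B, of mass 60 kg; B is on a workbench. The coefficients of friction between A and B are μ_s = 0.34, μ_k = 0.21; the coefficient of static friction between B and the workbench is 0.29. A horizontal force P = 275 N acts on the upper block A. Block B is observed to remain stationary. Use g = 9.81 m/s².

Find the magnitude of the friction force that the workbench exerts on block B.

The normal force B exerts on A is simply A's weight, N₁ = 735.8 N.
Maximum static friction on A from B: μ_s N₁ = 0.34×735.8 = 250.2 N.
Since P = 275 N > 250.2 N, A slides on B; the A–B friction is kinetic: f₁ = μ_k N₁ = 0.21×735.8 = 155 N.
By Newton's third law B feels 155 N forward from A. With B stationary, the floor's static friction on B balances it: f₂ = 155 N (well within μ_s(m_A+m_B)g = 384.1 N).

f ≈ 155 N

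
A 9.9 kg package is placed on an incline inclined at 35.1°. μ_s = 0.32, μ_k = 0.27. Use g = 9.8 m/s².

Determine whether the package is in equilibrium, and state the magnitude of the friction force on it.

N = m g cos θ = 79.4 N.
Down-slope weight component: m g sin θ = 55.8 N.
μ_s N = 25.4 N.
55.8 > 25.4 N, so it slides; kinetic friction f = μ_k N = 0.27×79.4 = 21.4 N.

f ≈ 21.4 N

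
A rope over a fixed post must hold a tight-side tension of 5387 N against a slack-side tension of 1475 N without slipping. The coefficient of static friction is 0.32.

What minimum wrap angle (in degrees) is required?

β_min ≈ 232°

T₂/T₁ = e^{μβ} → β = ln(T₂/T₁)/μ.
β = ln(5387/1475)/0.32 = 1.295/0.32 = 4.048 rad.
In degrees: β = 4.048 × 180/π = 232°.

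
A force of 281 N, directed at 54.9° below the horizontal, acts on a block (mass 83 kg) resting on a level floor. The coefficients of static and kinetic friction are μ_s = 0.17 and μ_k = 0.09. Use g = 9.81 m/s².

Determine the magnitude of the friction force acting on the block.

f ≈ 162 N

The vertical component of P adds to the normal force: N = m g + P sin α = 814.2 + 229.9 = 1044 N.
For equilibrium, f = P cos α = 281×cos 54.9° = 161.6 N.
μ_s N = 0.17 × 1044 = 177.5 N.
161.6 ≤ 177.5 N → static; friction equals the required 162 N.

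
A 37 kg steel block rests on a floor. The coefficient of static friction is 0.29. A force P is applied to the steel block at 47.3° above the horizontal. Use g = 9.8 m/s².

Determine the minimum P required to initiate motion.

P ≈ 118 N

N = m g − P sin α (the pull lifts the steel block).
At impending slip, P cos α = μ_s N = μ_s (m g − P sin α).
Solving: P (cos α + μ_s sin α) = μ_s m g → P = 0.29×363/(cos 47.3° + 0.29 sin 47.3°) = 105/0.8913 = 118 N.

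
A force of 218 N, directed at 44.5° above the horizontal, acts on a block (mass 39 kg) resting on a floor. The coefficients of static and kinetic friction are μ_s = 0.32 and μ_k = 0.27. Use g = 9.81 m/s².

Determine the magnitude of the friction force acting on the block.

f ≈ 62 N

N = m g − P sin α = 382.6 − 218×sin 44.5° = 229.8 N.
Horizontally, friction must balance P cos α = 155.5 N.
μ_s N = 0.32 × 229.8 = 73.53 N.
155.5 > 73.53 N → the block slides; f = μ_k N = 0.27×229.8 = 62 N.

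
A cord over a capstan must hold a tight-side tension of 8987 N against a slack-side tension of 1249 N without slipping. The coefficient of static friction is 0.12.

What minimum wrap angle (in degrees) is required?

T₂/T₁ = e^{μβ} → β = ln(T₂/T₁)/μ.
β = ln(8987/1249)/0.12 = 1.973/0.12 = 16.45 rad.
In degrees: β = 16.45 × 180/π = 942°.

β_min ≈ 942°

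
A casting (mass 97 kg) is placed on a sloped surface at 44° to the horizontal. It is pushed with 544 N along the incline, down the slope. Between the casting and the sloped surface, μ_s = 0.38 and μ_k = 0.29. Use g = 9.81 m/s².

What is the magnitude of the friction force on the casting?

The normal reaction is N = m g cos θ = 684.5 N.
Parallel to the incline, ΣF = 0 gives f = m g sin θ + P = 661 + 544 = 1205 N (up-slope positive).
Static friction can supply at most μ_s N = 260.1 N.
Since |1205| > 260.1 N, static friction cannot hold it; the casting slides down the incline and kinetic friction applies: f = μ_k N = 0.29 × 684.5 = 199 N.

f ≈ 199 N (up the incline)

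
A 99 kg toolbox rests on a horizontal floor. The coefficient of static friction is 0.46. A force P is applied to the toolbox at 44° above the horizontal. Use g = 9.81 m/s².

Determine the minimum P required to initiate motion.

N = m g − P sin α (the pull lifts the toolbox).
At impending slip, P cos α = μ_s N = μ_s (m g − P sin α).
Solving: P (cos α + μ_s sin α) = μ_s m g → P = 0.46×971/(cos 44° + 0.46 sin 44°) = 447/1.039 = 430 N.

P ≈ 430 N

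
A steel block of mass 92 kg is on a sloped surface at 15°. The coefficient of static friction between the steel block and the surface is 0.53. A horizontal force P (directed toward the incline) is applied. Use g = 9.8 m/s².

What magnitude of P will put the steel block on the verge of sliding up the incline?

At impending motion up the slope, friction acts down-slope at its limit: f = μ_s N.
Perpendicular to the incline: N = m g cos θ + P sin θ.
Along the incline: P cos θ = m g sin θ + μ_s N = m g sin θ + μ_s (m g cos θ + P sin θ).
Solving, P (cos θ − μ_s sin θ) = m g (sin θ + μ_s cos θ), so P = 92×9.8×(sin 15° + 0.53 cos 15°)/(cos 15° − 0.53 sin 15°) = 902×0.7708/0.8288 = 839 N.

P ≈ 839 N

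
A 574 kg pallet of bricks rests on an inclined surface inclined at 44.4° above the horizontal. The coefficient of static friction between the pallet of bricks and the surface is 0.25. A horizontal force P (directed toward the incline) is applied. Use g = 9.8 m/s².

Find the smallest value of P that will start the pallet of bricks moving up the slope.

P ≈ 9160 N

At impending motion up the slope, friction acts down-slope at its limit: f = μ_s N.
Perpendicular to the incline: N = m g cos θ + P sin θ.
Along the incline: P cos θ = m g sin θ + μ_s N = m g sin θ + μ_s (m g cos θ + P sin θ).
Solving, P (cos θ − μ_s sin θ) = m g (sin θ + μ_s cos θ), so P = 574×9.8×(sin 44.4° + 0.25 cos 44.4°)/(cos 44.4° − 0.25 sin 44.4°) = 5630×0.8783/0.5396 = 9160 N.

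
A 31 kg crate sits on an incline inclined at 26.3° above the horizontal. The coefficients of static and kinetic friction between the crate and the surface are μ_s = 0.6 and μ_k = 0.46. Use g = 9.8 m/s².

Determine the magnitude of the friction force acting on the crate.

f ≈ 135 N (up the incline)

Perpendicular to the surface, N = m g cos θ = 31·9.8·cos 26.3° = 272.4 N.
Along the slope the weight component is m g sin θ = 134.6 N; friction must supply exactly this, acting up-slope.
Maximum static friction available: μ_s N = 0.6 × 272.4 = 163.4 N.
Since |134.6| ≤ 163.4 N, no slip — friction simply equals what equilibrium demands.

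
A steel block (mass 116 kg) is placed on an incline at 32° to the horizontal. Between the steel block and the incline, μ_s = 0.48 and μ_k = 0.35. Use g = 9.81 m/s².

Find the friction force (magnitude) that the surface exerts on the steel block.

f ≈ 338 N (up the incline)

The normal reaction is N = m g cos θ = 965 N.
Along the slope the weight component is m g sin θ = 603 N; friction must supply exactly this, acting up-slope.
Maximum static friction available: μ_s N = 0.48 × 965 = 463.2 N.
|603| exceeds 463.2 N, so the steel block slips down-slope; friction is kinetic, f = μ_k N = 0.35×965 = 338 N.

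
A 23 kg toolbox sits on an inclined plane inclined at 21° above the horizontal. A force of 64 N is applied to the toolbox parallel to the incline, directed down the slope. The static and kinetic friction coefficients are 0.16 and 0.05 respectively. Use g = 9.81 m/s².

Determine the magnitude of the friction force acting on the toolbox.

f ≈ 10.5 N (up the incline)

Normal force: N = m g cos θ = 23 × 9.81 × cos 21° = 210.6 N.
For equilibrium along the incline the friction force must supply f = m g sin θ + P = 80.86 + 64 = 144.9 N (positive meaning up-slope).
The static-friction ceiling is μ_s N = 0.16 × 210.6 = 33.7 N.
Since |144.9| > 33.7 N, static friction cannot hold it; the toolbox slides down the incline and kinetic friction applies: f = μ_k N = 0.05 × 210.6 = 10.5 N.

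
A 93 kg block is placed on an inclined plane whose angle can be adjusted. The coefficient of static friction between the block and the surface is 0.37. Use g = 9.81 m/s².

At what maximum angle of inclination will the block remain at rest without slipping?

At the slip threshold, m g sin θ = μ_s · m g cos θ, so tan θ = μ_s.
θ_max = arctan(0.37) = 20.3°.

θ_max ≈ 20.3°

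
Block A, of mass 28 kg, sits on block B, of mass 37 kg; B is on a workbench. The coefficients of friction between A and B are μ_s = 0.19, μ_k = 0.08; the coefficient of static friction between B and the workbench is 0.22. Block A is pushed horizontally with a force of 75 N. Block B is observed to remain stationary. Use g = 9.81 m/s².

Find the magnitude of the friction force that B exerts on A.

f ≈ 22 N

Between the blocks, N₁ = m_A g = 274.7 N.
Maximum static friction on A from B: μ_s N₁ = 0.19×274.7 = 52.19 N.
Since P = 75 N > 52.19 N, A slides on B; the A–B friction is kinetic: f₁ = μ_k N₁ = 0.08×274.7 = 22 N.
B experiences an equal 22 N forward from A (third law). B is in equilibrium, so the floor supplies f₂ = 22 N of static friction (limit μ_s(m_A+m_B)g = 140.3 N, not exceeded).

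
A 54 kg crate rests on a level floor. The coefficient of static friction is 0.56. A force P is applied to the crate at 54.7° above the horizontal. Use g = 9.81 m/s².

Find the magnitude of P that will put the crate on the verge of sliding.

P ≈ 287 N

N = m g − P sin α (the pull lifts the crate).
At impending slip, P cos α = μ_s N = μ_s (m g − P sin α).
Solving: P (cos α + μ_s sin α) = μ_s m g → P = 0.56×530/(cos 54.7° + 0.56 sin 54.7°) = 297/1.035 = 287 N.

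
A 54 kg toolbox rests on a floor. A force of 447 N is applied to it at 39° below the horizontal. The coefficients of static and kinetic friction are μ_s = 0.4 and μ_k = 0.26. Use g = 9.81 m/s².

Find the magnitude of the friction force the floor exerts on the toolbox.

Vertical equilibrium gives N = m g + P sin α = 811 N.
Horizontally, friction must balance P cos α = 347.4 N.
The static-friction limit is μ_s N = 324.4 N.
347.4 > 324.4 N → the toolbox slides; f = μ_k N = 0.26×811 = 211 N.

f ≈ 211 N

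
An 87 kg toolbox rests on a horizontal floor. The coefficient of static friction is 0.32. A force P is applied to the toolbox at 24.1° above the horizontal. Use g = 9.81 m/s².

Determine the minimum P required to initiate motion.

N = m g − P sin α (the pull lifts the toolbox).
At impending slip, P cos α = μ_s N = μ_s (m g − P sin α).
Solving: P (cos α + μ_s sin α) = μ_s m g → P = 0.32×853/(cos 24.1° + 0.32 sin 24.1°) = 273/1.043 = 262 N.

P ≈ 262 N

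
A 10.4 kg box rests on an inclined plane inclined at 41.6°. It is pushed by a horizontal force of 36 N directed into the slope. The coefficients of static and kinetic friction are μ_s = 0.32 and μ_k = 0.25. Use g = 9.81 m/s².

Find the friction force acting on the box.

Resolve perpendicular to the incline: N = m g cos θ + P sin θ = 10.4×9.81×cos 41.6° + 36×sin 41.6° = 100.2 N.
Along the incline, the net driving force (taking up-slope positive) is P cos θ − m g sin θ = 26.92 − 67.74 = -40.82 N, so equilibrium requires friction f = 40.82 N (up-slope).
The limit of static friction is μ_s N = 32.06 N.
|f_req| = 40.82 > 32.06 N → the box slides down the incline; f = μ_k N = 0.25 × 100.2 = 25 N.

f ≈ 25 N (up the incline)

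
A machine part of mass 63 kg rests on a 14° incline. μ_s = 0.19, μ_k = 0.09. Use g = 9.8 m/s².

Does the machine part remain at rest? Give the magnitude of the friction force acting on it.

f ≈ 53.9 N

N = m g cos θ = 599 N.
Down-slope weight component: m g sin θ = 149 N.
μ_s N = 114 N.
149 > 114 N, so it slides; kinetic friction f = μ_k N = 0.09×599 = 53.9 N.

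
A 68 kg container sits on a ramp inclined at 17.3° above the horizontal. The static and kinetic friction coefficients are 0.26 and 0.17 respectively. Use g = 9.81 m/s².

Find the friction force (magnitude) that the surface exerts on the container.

Perpendicular to the surface, N = m g cos θ = 68·9.81·cos 17.3° = 636.9 N.
For equilibrium along the incline, friction must balance the weight component: f = m g sin θ = 198.4 N up the slope.
Static friction can supply at most μ_s N = 165.6 N.
|198.4| exceeds 165.6 N, so the container slips down-slope; friction is kinetic, f = μ_k N = 0.17×636.9 = 108 N.

f ≈ 108 N (up the incline)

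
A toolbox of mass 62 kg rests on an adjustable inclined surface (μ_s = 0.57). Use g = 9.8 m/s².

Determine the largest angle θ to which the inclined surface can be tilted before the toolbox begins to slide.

At the slip threshold, m g sin θ = μ_s · m g cos θ, so tan θ = μ_s.
θ_max = arctan(0.57) = 29.7°.

θ_max ≈ 29.7°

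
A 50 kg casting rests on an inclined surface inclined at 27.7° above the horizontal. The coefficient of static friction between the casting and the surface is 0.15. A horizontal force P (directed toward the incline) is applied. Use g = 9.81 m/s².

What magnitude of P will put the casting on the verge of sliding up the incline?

At impending motion up the slope, friction acts down-slope at its limit: f = μ_s N.
Perpendicular to the incline: N = m g cos θ + P sin θ.
Along the incline: P cos θ = m g sin θ + μ_s N = m g sin θ + μ_s (m g cos θ + P sin θ).
Solving, P (cos θ − μ_s sin θ) = m g (sin θ + μ_s cos θ), so P = 50×9.81×(sin 27.7° + 0.15 cos 27.7°)/(cos 27.7° − 0.15 sin 27.7°) = 490×0.5977/0.8157 = 359 N.

P ≈ 359 N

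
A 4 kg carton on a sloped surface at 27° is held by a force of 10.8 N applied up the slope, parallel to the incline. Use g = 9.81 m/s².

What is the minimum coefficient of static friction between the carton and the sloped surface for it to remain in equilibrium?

μ_s,min ≈ 0.201

N = m g cos θ = 34.96 N.
Friction must make up the shortfall along the incline: f = m g sin θ − P = 17.81 − 10.8 = 7.015 N.
At the threshold f = μ_s N, so μ_s,min = 7.015/34.96 = 0.201.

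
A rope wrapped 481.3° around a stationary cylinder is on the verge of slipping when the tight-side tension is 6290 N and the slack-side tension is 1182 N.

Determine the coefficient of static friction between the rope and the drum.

μ ≈ 0.199

T₂/T₁ = e^{μβ} → μ = ln(T₂/T₁)/β.
β = 481.3° = 8.4 rad.
μ = ln(6290/1182)/8.4 = ln(5.321)/8.4 = 0.199.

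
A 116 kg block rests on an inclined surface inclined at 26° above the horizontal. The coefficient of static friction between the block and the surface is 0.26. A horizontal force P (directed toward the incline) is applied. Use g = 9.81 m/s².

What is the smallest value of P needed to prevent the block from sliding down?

P_min ≈ 230 N

The block tends to slide down (tan θ > μ_s), so at the point of impending slip friction acts up-slope at its limit: f = μ_s N.
Perpendicular to the incline: N = m g cos θ + P sin θ.
Along the incline: P cos θ + μ_s N = m g sin θ, i.e. P cos θ + μ_s (m g cos θ + P sin θ) = m g sin θ.
Solving, P (cos θ + μ_s sin θ) = m g (sin θ − μ_s cos θ), so P = 1140×0.2047/1.013 = 230 N.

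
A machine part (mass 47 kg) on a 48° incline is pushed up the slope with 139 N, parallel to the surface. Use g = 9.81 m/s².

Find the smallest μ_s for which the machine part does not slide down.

μ_s,min ≈ 0.66

N = m g cos θ = 308.5 N.
Friction must make up the shortfall along the incline: f = m g sin θ − P = 342.6 − 139 = 203.6 N.
At the threshold f = μ_s N, so μ_s,min = 203.6/308.5 = 0.66.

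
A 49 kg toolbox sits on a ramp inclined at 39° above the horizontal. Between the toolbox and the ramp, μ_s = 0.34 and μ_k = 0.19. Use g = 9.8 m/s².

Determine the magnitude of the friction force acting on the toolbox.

Normal force: N = m g cos θ = 49 × 9.8 × cos 39° = 373.2 N.
For equilibrium along the incline, friction must balance the weight component: f = m g sin θ = 302.2 N up the slope.
Maximum static friction available: μ_s N = 0.34 × 373.2 = 126.9 N.
Since |302.2| > 126.9 N, static friction cannot hold it; the toolbox slides down the incline and kinetic friction applies: f = μ_k N = 0.19 × 373.2 = 70.9 N.

f ≈ 70.9 N (up the incline)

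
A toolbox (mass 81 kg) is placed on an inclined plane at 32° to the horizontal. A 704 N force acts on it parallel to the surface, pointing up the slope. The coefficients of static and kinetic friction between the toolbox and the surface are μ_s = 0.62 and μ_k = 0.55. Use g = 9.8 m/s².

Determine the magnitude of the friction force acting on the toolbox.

f ≈ 283 N (down the incline)

The normal reaction is N = m g cos θ = 673.2 N.
For equilibrium along the incline the friction force must supply f = m g sin θ − P = 420.6 − 704 = -283.4 N (positive meaning up-slope).
The static-friction ceiling is μ_s N = 0.62 × 673.2 = 417.4 N.
Since |-283.4| ≤ 417.4 N, the toolbox remains in static equilibrium and friction takes exactly the required value.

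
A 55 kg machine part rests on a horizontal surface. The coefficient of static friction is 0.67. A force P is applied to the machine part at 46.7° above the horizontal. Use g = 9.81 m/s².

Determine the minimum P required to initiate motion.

N = m g − P sin α (the pull lifts the machine part).
At impending slip, P cos α = μ_s N = μ_s (m g − P sin α).
Solving: P (cos α + μ_s sin α) = μ_s m g → P = 0.67×540/(cos 46.7° + 0.67 sin 46.7°) = 361/1.173 = 308 N.

P ≈ 308 N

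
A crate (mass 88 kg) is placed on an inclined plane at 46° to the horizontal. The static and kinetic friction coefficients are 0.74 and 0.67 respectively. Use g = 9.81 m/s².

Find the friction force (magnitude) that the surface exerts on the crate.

f ≈ 402 N (up the incline)

Normal force: N = m g cos θ = 88 × 9.81 × cos 46° = 599.7 N.
For equilibrium along the incline, friction must balance the weight component: f = m g sin θ = 621 N up the slope.
The static-friction ceiling is μ_s N = 0.74 × 599.7 = 443.8 N.
|621| exceeds 443.8 N, so the crate slips down-slope; friction is kinetic, f = μ_k N = 0.67×599.7 = 402 N.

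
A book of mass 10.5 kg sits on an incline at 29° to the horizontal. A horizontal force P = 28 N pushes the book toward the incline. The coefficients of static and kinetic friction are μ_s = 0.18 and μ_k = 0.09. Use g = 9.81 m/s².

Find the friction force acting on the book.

Normal direction: N = m g cos θ + P sin θ = 103.7 N.
Parallel to the incline: P cos θ − m g sin θ = 24.49 − 49.94 = -25.45 N; the friction needed to balance this is 25.45 N acting up the slope.
The limit of static friction is μ_s N = 18.66 N.
The required 25.45 N exceeds the static limit, so the book slides down-slope and f = μ_k N = 0.09×103.7 = 9.33 N.

f ≈ 9.33 N (up the incline)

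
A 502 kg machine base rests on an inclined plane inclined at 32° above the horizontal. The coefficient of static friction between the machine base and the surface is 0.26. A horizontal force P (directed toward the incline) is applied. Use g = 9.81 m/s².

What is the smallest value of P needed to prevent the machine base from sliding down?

P_min ≈ 1550 N

The machine base tends to slide down (tan θ > μ_s), so at the point of impending slip friction acts up-slope at its limit: f = μ_s N.
Perpendicular to the incline: N = m g cos θ + P sin θ.
Along the incline: P cos θ + μ_s N = m g sin θ, i.e. P cos θ + μ_s (m g cos θ + P sin θ) = m g sin θ.
Solving, P (cos θ + μ_s sin θ) = m g (sin θ − μ_s cos θ), so P = 4920×0.3094/0.9858 = 1550 N.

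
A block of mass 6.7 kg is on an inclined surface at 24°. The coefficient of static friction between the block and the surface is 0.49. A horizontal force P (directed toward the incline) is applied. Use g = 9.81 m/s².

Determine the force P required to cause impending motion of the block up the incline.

At impending motion up the slope, friction acts down-slope at its limit: f = μ_s N.
Perpendicular to the incline: N = m g cos θ + P sin θ.
Along the incline: P cos θ = m g sin θ + μ_s N = m g sin θ + μ_s (m g cos θ + P sin θ).
Solving, P (cos θ − μ_s sin θ) = m g (sin θ + μ_s cos θ), so P = 6.7×9.81×(sin 24° + 0.49 cos 24°)/(cos 24° − 0.49 sin 24°) = 65.7×0.8544/0.7142 = 78.6 N.

P ≈ 78.6 N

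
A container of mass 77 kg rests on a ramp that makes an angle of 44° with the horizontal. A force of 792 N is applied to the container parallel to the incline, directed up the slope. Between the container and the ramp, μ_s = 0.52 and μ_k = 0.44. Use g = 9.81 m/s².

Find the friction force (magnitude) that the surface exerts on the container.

Perpendicular to the surface, N = m g cos θ = 77·9.81·cos 44° = 543.4 N.
The friction needed for equilibrium is m g sin θ − P = 524.7 − 792 = -267.3 N, measured positive up-slope.
The static-friction ceiling is μ_s N = 0.52 × 543.4 = 282.6 N.
Since |-267.3| ≤ 282.6 N, static friction is sufficient; f equals the required value, not μ_s N.

f ≈ 267 N (down the incline)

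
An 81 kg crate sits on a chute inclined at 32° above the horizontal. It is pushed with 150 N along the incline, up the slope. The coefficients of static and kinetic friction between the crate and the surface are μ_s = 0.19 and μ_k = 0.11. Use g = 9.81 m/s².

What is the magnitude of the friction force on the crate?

Perpendicular to the surface, N = m g cos θ = 81·9.81·cos 32° = 673.9 N.
For equilibrium along the incline the friction force must supply f = m g sin θ − P = 421.1 − 150 = 271.1 N (positive meaning up-slope).
The static-friction ceiling is μ_s N = 0.19 × 673.9 = 128 N.
Since |271.1| > 128 N, static friction cannot hold it; the crate slides down the incline and kinetic friction applies: f = μ_k N = 0.11 × 673.9 = 74.1 N.

f ≈ 74.1 N (up the incline)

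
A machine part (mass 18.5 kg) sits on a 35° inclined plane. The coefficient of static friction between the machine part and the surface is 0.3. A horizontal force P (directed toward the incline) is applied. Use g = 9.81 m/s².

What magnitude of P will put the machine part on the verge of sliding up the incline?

P ≈ 230 N

At impending motion up the slope, friction acts down-slope at its limit: f = μ_s N.
Perpendicular to the incline: N = m g cos θ + P sin θ.
Along the incline: P cos θ = m g sin θ + μ_s N = m g sin θ + μ_s (m g cos θ + P sin θ).
Solving, P (cos θ − μ_s sin θ) = m g (sin θ + μ_s cos θ), so P = 18.5×9.81×(sin 35° + 0.3 cos 35°)/(cos 35° − 0.3 sin 35°) = 181×0.8193/0.6471 = 230 N.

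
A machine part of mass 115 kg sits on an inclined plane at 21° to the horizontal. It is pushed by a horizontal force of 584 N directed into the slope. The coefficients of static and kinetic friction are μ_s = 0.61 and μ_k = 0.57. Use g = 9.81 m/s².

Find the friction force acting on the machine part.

The horizontal push has a component P sin θ into the surface, so N = m g cos θ + P sin θ = 1053 + 209.3 = 1263 N.
Along the incline, the net driving force (taking up-slope positive) is P cos θ − m g sin θ = 545.2 − 404.3 = 140.9 N, so equilibrium requires friction f = -140.9 N (down-slope).
The limit of static friction is μ_s N = 770.1 N.
|f_req| = 140.9 ≤ 770.1 N → the machine part is in equilibrium; friction equals the required value.

f ≈ 141 N (down the incline)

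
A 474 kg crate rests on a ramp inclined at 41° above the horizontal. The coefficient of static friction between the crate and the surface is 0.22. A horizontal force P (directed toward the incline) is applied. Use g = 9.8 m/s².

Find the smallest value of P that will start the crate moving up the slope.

P ≈ 6260 N

At impending motion up the slope, friction acts down-slope at its limit: f = μ_s N.
Perpendicular to the incline: N = m g cos θ + P sin θ.
Along the incline: P cos θ = m g sin θ + μ_s N = m g sin θ + μ_s (m g cos θ + P sin θ).
Solving, P (cos θ − μ_s sin θ) = m g (sin θ + μ_s cos θ), so P = 474×9.8×(sin 41° + 0.22 cos 41°)/(cos 41° − 0.22 sin 41°) = 4650×0.8221/0.6104 = 6260 N.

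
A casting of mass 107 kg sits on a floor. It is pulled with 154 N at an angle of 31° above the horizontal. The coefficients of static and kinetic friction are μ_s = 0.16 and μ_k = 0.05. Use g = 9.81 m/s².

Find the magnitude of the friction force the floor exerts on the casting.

Vertical equilibrium gives N = m g − P sin α = 970.4 N.
For equilibrium, f = P cos α = 154×cos 31° = 132 N.
μ_s N = 0.16 × 970.4 = 155.3 N.
Since 132 N does not exceed the limit, the casting stays at rest and f = 132 N.

f ≈ 132 N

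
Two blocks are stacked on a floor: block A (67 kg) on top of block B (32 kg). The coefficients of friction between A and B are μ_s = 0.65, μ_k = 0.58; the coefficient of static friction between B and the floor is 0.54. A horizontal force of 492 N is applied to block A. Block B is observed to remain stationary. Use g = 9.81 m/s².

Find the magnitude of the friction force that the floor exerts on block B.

f ≈ 381 N

Normal force at the A–B interface: N₁ = m_A g = 657.3 N.
So the A–B interface can sustain at most μ_s N₁ = 427.2 N of static friction.
P = 492 N exceeds that limit, so A slips over B and the interface friction becomes kinetic: f₁ = μ_k N₁ = 0.58×657.3 = 381 N.
By Newton's third law B feels 381 N forward from A. With B stationary, the floor's static friction on B balances it: f₂ = 381 N (well within μ_s(m_A+m_B)g = 524.4 N).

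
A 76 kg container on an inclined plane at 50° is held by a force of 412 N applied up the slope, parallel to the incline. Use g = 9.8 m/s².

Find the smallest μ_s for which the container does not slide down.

N = m g cos θ = 478.7 N.
Friction must make up the shortfall along the incline: f = m g sin θ − P = 570.5 − 412 = 158.5 N.
At the threshold f = μ_s N, so μ_s,min = 158.5/478.7 = 0.331.

μ_s,min ≈ 0.331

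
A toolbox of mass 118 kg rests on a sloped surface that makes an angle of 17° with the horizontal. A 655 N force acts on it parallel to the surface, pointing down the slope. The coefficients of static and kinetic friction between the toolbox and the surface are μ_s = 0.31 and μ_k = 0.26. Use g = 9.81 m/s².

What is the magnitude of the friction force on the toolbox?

f ≈ 288 N (up the incline)

Perpendicular to the surface, N = m g cos θ = 118·9.81·cos 17° = 1107 N.
Parallel to the incline, ΣF = 0 gives f = m g sin θ + P = 338.4 + 655 = 993.4 N (up-slope positive).
Maximum static friction available: μ_s N = 0.31 × 1107 = 343.2 N.
|993.4| exceeds 343.2 N, so the toolbox slips down-slope; friction is kinetic, f = μ_k N = 0.26×1107 = 288 N.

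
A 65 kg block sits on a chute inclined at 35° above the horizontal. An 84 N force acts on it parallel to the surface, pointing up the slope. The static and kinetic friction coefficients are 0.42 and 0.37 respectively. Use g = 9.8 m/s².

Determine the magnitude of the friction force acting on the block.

f ≈ 193 N (up the incline)

Normal force: N = m g cos θ = 65 × 9.8 × cos 35° = 521.8 N.
Parallel to the incline, ΣF = 0 gives f = m g sin θ − P = 365.4 − 84 = 281.4 N (up-slope positive).
Maximum static friction available: μ_s N = 0.42 × 521.8 = 219.2 N.
Since |281.4| > 219.2 N, static friction cannot hold it; the block slides down the incline and kinetic friction applies: f = μ_k N = 0.37 × 521.8 = 193 N.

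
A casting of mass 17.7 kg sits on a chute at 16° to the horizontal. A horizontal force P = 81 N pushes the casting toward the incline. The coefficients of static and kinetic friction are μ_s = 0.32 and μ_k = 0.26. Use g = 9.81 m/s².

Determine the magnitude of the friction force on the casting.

Normal direction: N = m g cos θ + P sin θ = 189.2 N.
Parallel to the incline: P cos θ − m g sin θ = 77.86 − 47.86 = 30 N; the friction needed to balance this is 30 N acting down the slope.
Maximum static friction: μ_s N = 0.32 × 189.2 = 60.56 N.
|f_req| = 30 ≤ 60.56 N → the casting is in equilibrium; friction equals the required value.

f ≈ 30 N (down the incline)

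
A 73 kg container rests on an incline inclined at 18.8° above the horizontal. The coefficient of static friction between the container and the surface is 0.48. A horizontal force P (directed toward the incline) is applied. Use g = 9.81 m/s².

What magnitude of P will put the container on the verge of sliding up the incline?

P ≈ 702 N

At impending motion up the slope, friction acts down-slope at its limit: f = μ_s N.
Perpendicular to the incline: N = m g cos θ + P sin θ.
Along the incline: P cos θ = m g sin θ + μ_s N = m g sin θ + μ_s (m g cos θ + P sin θ).
Solving, P (cos θ − μ_s sin θ) = m g (sin θ + μ_s cos θ), so P = 73×9.81×(sin 18.8° + 0.48 cos 18.8°)/(cos 18.8° − 0.48 sin 18.8°) = 716×0.7767/0.792 = 702 N.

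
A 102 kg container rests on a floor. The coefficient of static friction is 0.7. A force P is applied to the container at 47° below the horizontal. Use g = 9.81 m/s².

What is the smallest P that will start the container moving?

N = m g + P sin α (the push presses the container into the floor).
At impending slip, P cos α = μ_s N = μ_s (m g + P sin α).
Solving: P (cos α − μ_s sin α) = μ_s m g → P = 0.7×1000/(cos 47° − 0.7 sin 47°) = 700/0.1701 = 4120 N.

P ≈ 4120 N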